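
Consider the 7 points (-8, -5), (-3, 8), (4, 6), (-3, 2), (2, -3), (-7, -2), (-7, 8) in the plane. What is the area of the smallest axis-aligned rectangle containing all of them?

156

x ranges over [-8, 4], width 12.
y ranges over [-5, 8], height 13.
Area = 12 × 13 = 156.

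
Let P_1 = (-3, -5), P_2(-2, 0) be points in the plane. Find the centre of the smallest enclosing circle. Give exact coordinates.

(-2.5, -2.5)

The smallest circle enclosing two points has them as diameter endpoints.
Centre = midpoint = (-2.5, -2.5); r² = |P_1P_2|²/4 = 26/4 = 6.5.
Centre = (-2.5, -2.5).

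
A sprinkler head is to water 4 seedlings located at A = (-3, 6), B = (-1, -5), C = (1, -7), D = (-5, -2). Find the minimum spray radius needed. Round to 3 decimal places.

By Welzl's lemma the MEC is supported by two points (diametrically opposite) or three points (on a circumcircle).
The farthest pair is A–C with squared distance 185. The circle on this segment as diameter has centre (-1, -0.5) and r² = 185/4 = 46.25.
Check B: distance² to centre = 20.25 ≤ 46.25, so it lies inside.
All remaining points lie in this disk, and no smaller disk contains both endpoints, so this is the minimum enclosing circle.
r = √(46.25) ≈ 6.801.

6.801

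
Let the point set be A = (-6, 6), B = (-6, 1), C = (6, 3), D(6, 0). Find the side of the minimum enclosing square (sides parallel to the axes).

12

The bounding box has width 12 and height 6.
An axis-aligned square enclosing the set must have side ≥ max(width, height).
So the minimum side is max(12, 6) = 12.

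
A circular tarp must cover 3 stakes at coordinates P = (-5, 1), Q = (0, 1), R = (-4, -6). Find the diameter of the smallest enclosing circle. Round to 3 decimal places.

8.144

Side lengths²: PQ² = 25, PR² = 50, QR² = 65.
Since QR² = 65 < 50 + 25 = 75, the triangle is acute, so the smallest enclosing circle is the circumcircle.
Circumcentre = (-2.5, -31/14), r² = 1625/98.
Diameter = 2r = 2√(1625/98) ≈ 8.144.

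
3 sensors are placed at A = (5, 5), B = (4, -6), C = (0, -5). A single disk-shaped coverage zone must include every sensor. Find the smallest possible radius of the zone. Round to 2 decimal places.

Side lengths²: AB² = 122, AC² = 125, BC² = 17.
Since AC² = 125 < 122 + 17 = 139, the triangle is acute, so the smallest enclosing circle is the circumcircle.
Circumcentre = (59/18, -7/18), r² = 5185/162.
r = √(5185/162) ≈ 5.66.

5.66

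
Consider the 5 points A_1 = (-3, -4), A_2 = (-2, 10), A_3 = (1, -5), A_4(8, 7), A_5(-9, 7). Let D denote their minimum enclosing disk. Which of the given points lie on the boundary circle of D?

By Welzl's lemma the MEC is supported by two points (diametrically opposite) or three points (on a circumcircle).
The minimum enclosing circle is determined by three boundary points: A_3, A_4, A_5.
Their circumcentre is (-0.5, 47/12) with r² = 11773/144.
The farthest remaining point A_1 is at distance² 9925/144 ≤ 11773/144.
The points at distance exactly r from the centre are A_3, A_4, A_5 — 3 points.

A_3, A_4, A_5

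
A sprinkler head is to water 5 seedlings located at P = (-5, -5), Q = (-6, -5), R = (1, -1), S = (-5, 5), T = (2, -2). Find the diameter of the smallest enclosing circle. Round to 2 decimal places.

11.04

The minimum enclosing circle is determined by three boundary points: Q, S, T.
Their circumcentre is (-71/22, -5/22) with r² = 7373/242.
The farthest remaining point P is at distance² 6273/242 ≤ 7373/242.
Diameter = 2r = 2√(7373/242) ≈ 11.04.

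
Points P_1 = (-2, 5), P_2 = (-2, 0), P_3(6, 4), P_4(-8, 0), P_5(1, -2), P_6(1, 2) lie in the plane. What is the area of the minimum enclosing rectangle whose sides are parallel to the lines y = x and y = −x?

In coordinates u = x + y, v = x − y the rectangle is axis-aligned; the map (x,y)→(u,v) scales areas by 2.
u-values: 3, -2, 10, -8, -1, 3; range = 10 − (-8) = 18.
v-values: -7, -2, 2, -8, 3, -1; range = 3 − (-8) = 11.
Area = (18 × 11) / 2 = 99.

99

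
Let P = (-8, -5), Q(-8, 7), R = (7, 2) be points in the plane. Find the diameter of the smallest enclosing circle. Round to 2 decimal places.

17.45

Side lengths²: PQ² = 144, PR² = 274, QR² = 250.
Since PR² = 274 < 250 + 144 = 394, the triangle is acute, so the smallest enclosing circle is the circumcircle.
Circumcentre = (-5/3, 1), r² = 685/9.
Diameter = 2r = 2√(685/9) ≈ 17.45.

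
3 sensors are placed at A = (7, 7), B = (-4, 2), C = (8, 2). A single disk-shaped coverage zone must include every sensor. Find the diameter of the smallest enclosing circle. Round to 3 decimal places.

12.322

Side lengths²: AB² = 146, AC² = 26, BC² = 144.
Since AB² = 146 < 144 + 26 = 170, the triangle is acute, so the smallest enclosing circle is the circumcircle.
Circumcentre = (2, 3.4), r² = 37.96.
Diameter = 2r = 2√(37.96) ≈ 12.322.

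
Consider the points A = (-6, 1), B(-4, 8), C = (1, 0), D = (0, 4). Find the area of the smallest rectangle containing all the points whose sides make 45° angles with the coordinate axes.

58.5

In coordinates u = x + y, v = x − y the rectangle is axis-aligned; the map (x,y)→(u,v) scales areas by 2.
u-values: -5, 4, 1, 4; range = 4 − (-5) = 9.
v-values: -7, -12, 1, -4; range = 1 − (-12) = 13.
Area = (9 × 13) / 2 = 58.5.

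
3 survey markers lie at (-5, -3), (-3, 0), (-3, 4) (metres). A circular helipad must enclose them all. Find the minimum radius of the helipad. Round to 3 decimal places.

Call the three points A, B, C in the order given.
Side lengths²: AB² = 13, AC² = 53, BC² = 16.
Since AC² = 53 ≥ 16 + 13 = 29, the angle opposite AC is not acute, so the smallest enclosing circle has AC as diameter.
Centre = midpoint of AC = (-4, 0.5), r² = 53/4 = 13.25.
r = √(13.25) ≈ 3.640.

3.640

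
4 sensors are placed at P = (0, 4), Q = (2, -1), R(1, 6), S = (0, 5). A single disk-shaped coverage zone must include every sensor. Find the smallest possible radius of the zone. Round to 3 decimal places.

3.536

By Welzl's lemma the MEC is supported by two points (diametrically opposite) or three points (on a circumcircle).
The farthest pair is Q–R with squared distance 50. The circle on this segment as diameter has centre (1.5, 2.5) and r² = 50/4 = 12.5.
Check P: distance² to centre = 4.5 ≤ 12.5, so it lies inside.
All remaining points lie in this disk, and no smaller disk contains both endpoints, so this is the minimum enclosing circle.
r = √(12.5) ≈ 3.536.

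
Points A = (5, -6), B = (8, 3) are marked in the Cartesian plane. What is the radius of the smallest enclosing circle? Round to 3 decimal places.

The smallest circle enclosing two points has them as diameter endpoints.
Centre = midpoint = (6.5, -1.5); r² = |AB|²/4 = 90/4 = 22.5.
r = √(22.5) ≈ 4.743.

4.743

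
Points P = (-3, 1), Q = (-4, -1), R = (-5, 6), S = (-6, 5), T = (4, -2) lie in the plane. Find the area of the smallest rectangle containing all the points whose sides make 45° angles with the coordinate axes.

59.5

In coordinates u = x + y, v = x − y the rectangle is axis-aligned; the map (x,y)→(u,v) scales areas by 2.
u-values: -2, -5, 1, -1, 2; range = 2 − (-5) = 7.
v-values: -4, -3, -11, -11, 6; range = 6 − (-11) = 17.
Area = (7 × 17) / 2 = 59.5.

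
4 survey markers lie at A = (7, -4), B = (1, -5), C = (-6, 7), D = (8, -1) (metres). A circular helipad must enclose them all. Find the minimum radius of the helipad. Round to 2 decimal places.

A smallest enclosing disk is always determined by at most three of the input points on its boundary.
The farthest pair is A–C with squared distance 290. The circle on this segment as diameter has centre (0.5, 1.5) and r² = 290/4 = 72.5.
Check B: distance² to centre = 42.5 ≤ 72.5, so it lies inside.
All remaining points lie in this disk, and no smaller disk contains both endpoints, so this is the minimum enclosing circle.
r = √(72.5) ≈ 8.51.

8.51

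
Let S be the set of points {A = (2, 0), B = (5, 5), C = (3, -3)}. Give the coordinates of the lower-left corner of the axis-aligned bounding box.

(2, -3)

x-range [2, 5], y-range [-3, 5].
The lower-left corner is (2, -3).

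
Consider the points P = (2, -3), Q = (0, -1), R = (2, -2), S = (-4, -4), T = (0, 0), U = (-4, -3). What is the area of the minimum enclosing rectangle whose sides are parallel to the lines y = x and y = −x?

In coordinates u = x + y, v = x − y the rectangle is axis-aligned; the map (x,y)→(u,v) scales areas by 2.
u-values: -1, -1, 0, -8, 0, -7; range = 0 − (-8) = 8.
v-values: 5, 1, 4, 0, 0, -1; range = 5 − (-1) = 6.
Area = (8 × 6) / 2 = 24.

24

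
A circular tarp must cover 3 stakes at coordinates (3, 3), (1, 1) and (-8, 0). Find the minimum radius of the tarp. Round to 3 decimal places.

5.701

Call the three points A, B, C in the order given.
Side lengths²: AB² = 8, AC² = 130, BC² = 82.
Since AC² = 130 ≥ 82 + 8 = 90, the angle opposite AC is not acute, so the smallest enclosing circle has AC as diameter.
Centre = midpoint of AC = (-2.5, 1.5), r² = 130/4 = 32.5.
r = √(32.5) ≈ 5.701.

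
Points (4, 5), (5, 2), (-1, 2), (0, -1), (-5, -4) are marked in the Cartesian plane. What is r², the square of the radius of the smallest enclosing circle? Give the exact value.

A smallest enclosing disk is always determined by at most three of the input points on its boundary.
The farthest pair is (4, 5)–(-5, -4) with squared distance 162. The circle on this segment as diameter has centre (-0.5, 0.5) and r² = 162/4 = 40.5.
Check (5, 2): distance² to centre = 32.5 ≤ 40.5, so it lies inside.
All remaining points lie in this disk, and no smaller disk contains both endpoints, so this is the minimum enclosing circle.

40.5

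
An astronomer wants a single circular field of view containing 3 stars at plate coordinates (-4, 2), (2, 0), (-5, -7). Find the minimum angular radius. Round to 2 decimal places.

Call the three points A, B, C in the order given.
Side lengths²: AB² = 40, AC² = 82, BC² = 98.
Since BC² = 98 < 82 + 40 = 122, the triangle is acute, so the smallest enclosing circle is the circumcircle.
Circumcentre = (-2.25, -2.75), r² = 25.625.
r = √(25.625) ≈ 5.06.

5.06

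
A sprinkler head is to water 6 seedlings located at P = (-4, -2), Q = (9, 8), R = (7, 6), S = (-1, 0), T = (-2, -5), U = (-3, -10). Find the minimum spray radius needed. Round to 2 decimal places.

By Welzl's lemma the MEC is supported by two points (diametrically opposite) or three points (on a circumcircle).
The farthest pair is Q–U with squared distance 468. The circle on this segment as diameter has centre (3, -1) and r² = 468/4 = 117.
Check P: distance² to centre = 50 ≤ 117, so it lies inside.
All remaining points lie in this disk, and no smaller disk contains both endpoints, so this is the minimum enclosing circle.
r = √117 ≈ 10.82.

10.82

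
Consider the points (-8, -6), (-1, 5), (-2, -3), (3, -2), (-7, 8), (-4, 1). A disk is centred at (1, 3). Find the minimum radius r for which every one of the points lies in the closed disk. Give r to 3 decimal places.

The required radius is the distance from (1, 3) to the farthest point.
Squared distances: 162, 8, 45, 29, 89, 29.
Maximum is 162, attained at (-8, -6).
r = √162 ≈ 12.728.

12.728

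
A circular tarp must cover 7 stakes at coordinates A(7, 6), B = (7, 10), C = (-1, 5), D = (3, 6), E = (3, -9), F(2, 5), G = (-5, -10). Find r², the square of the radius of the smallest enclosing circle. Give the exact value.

A smallest enclosing disk is always determined by at most three of the input points on its boundary.
The farthest pair is B–G with squared distance 544. The circle on this segment as diameter has centre (1, 0) and r² = 544/4 = 136.
Check A: distance² to centre = 72 ≤ 136, so it lies inside.
All remaining points lie in this disk, and no smaller disk contains both endpoints, so this is the minimum enclosing circle.

136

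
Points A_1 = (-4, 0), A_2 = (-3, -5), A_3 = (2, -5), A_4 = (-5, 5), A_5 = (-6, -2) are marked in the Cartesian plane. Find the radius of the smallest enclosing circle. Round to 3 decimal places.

The minimum enclosing circle of a finite set is fixed by two of the points (as a diameter) or three (as a circumcircle).
The farthest pair is A_3–A_4 with squared distance 149. The circle on this segment as diameter has centre (-1.5, 0) and r² = 149/4 = 37.25.
Check A_1: distance² to centre = 6.25 ≤ 37.25, so it lies inside.
All remaining points lie in this disk, and no smaller disk contains both endpoints, so this is the minimum enclosing circle.
r = √(37.25) ≈ 6.103.

6.103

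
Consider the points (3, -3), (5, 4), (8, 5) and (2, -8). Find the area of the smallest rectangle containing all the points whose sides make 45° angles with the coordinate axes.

85.5

In coordinates u = x + y, v = x − y the rectangle is axis-aligned; the map (x,y)→(u,v) scales areas by 2.
u-values: 0, 9, 13, -6; range = 13 − (-6) = 19.
v-values: 6, 1, 3, 10; range = 10 − 1 = 9.
Area = (19 × 9) / 2 = 85.5.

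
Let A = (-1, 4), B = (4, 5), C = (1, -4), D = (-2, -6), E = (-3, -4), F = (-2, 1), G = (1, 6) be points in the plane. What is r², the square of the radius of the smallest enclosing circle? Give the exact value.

The minimum enclosing circle of a finite set is fixed by two of the points (as a diameter) or three (as a circumcircle).
The minimum enclosing circle is determined by three boundary points: B, D, G.
Their circumcentre is (15/26, -7/26) with r² = 13345/338.
The farthest remaining point E is at distance² 9029/338 ≤ 13345/338.

13345/338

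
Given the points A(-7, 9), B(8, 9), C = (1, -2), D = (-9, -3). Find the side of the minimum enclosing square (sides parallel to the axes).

The bounding box has width 17 and height 12.
An axis-aligned square enclosing the set must have side ≥ max(width, height).
So the minimum side is max(17, 12) = 17.

17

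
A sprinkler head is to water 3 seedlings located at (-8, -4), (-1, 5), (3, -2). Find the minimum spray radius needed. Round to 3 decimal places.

6.046

Call the three points A, B, C in the order given.
Side lengths²: AB² = 130, AC² = 125, BC² = 65.
Since AB² = 130 < 125 + 65 = 190, the triangle is acute, so the smallest enclosing circle is the circumcircle.
Circumcentre = (-99/34, -25/34), r² = 21125/578.
r = √(21125/578) ≈ 6.046.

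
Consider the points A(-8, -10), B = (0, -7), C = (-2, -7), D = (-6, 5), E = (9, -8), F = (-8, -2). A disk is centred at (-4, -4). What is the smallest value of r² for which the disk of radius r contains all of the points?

The required radius is the distance from (-4, -4) to the farthest point.
Squared distances: 52, 25, 13, 85, 185, 20.
Maximum is 185, attained at E.

185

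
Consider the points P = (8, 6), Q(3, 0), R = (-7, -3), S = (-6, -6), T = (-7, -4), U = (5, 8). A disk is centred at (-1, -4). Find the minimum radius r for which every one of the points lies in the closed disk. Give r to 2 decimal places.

The required radius is the distance from (-1, -4) to the farthest point.
Squared distances: 181, 32, 37, 29, 36, 180.
Maximum is 181, attained at P.
r = √181 ≈ 13.45.

13.45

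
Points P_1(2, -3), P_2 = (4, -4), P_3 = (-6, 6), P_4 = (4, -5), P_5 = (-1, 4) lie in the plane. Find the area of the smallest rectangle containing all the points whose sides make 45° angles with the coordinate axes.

In coordinates u = x + y, v = x − y the rectangle is axis-aligned; the map (x,y)→(u,v) scales areas by 2.
u-values: -1, 0, 0, -1, 3; range = 3 − (-1) = 4.
v-values: 5, 8, -12, 9, -5; range = 9 − (-12) = 21.
Area = (4 × 21) / 2 = 42.

42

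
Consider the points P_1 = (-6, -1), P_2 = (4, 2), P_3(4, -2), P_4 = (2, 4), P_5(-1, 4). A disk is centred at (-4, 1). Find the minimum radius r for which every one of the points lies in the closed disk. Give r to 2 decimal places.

8.54

The required radius is the distance from (-4, 1) to the farthest point.
Squared distances: 8, 65, 73, 45, 18.
Maximum is 73, attained at P_3.
r = √73 ≈ 8.54.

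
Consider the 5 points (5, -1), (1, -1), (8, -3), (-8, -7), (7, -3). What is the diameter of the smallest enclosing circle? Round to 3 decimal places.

A smallest enclosing disk is always determined by at most three of the input points on its boundary.
The farthest pair is (8, -3)–(-8, -7) with squared distance 272. The circle on this segment as diameter has centre (0, -5) and r² = 272/4 = 68.
Check (5, -1): distance² to centre = 41 ≤ 68, so it lies inside.
All remaining points lie in this disk, and no smaller disk contains both endpoints, so this is the minimum enclosing circle.
Diameter = 2r = 2√68 ≈ 16.492.

16.492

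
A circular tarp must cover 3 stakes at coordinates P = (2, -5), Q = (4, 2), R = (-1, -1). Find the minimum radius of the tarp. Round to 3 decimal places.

3.659

Side lengths²: PQ² = 53, PR² = 25, QR² = 34.
Since PQ² = 53 < 34 + 25 = 59, the triangle is acute, so the smallest enclosing circle is the circumcircle.
Circumcentre = (153/58, -81/58), r² = 22525/1682.
r = √(22525/1682) ≈ 3.659.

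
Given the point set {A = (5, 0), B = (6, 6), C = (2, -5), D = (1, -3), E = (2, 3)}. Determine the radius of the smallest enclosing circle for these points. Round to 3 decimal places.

5.852

The minimum enclosing circle of a finite set is fixed by two of the points (as a diameter) or three (as a circumcircle).
The farthest pair is B–C with squared distance 137. The circle on this segment as diameter has centre (4, 0.5) and r² = 137/4 = 34.25.
Check A: distance² to centre = 1.25 ≤ 34.25, so it lies inside.
All remaining points lie in this disk, and no smaller disk contains both endpoints, so this is the minimum enclosing circle.
r = √(34.25) ≈ 5.852.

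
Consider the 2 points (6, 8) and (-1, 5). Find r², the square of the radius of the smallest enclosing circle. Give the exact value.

14.5

The smallest circle enclosing two points has them as diameter endpoints.
Centre = midpoint = (2.5, 6.5); r² = |(6, 8)−(-1, 5)|²/4 = 58/4 = 14.5.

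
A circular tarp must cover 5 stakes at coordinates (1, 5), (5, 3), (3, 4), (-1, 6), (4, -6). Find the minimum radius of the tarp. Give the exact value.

The minimum enclosing circle of a finite set is fixed by two of the points (as a diameter) or three (as a circumcircle).
The farthest pair is (-1, 6)–(4, -6) with squared distance 169. The circle on this segment as diameter has centre (1.5, 0) and r² = 169/4 = 42.25.
Check (1, 5): distance² to centre = 25.25 ≤ 42.25, so it lies inside.
All remaining points lie in this disk, and no smaller disk contains both endpoints, so this is the minimum enclosing circle.
r = √(42.25) = 6.5.

6.5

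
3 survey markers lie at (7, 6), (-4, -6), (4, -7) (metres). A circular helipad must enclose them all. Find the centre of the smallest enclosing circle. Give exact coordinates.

Call the three points A, B, C in the order given.
Side lengths²: AB² = 265, AC² = 178, BC² = 65.
Since AB² = 265 ≥ 178 + 65 = 243, the angle opposite AB is not acute, so the smallest enclosing circle has AB as diameter.
Centre = midpoint of AB = (1.5, 0), r² = 265/4 = 66.25.
Centre = (1.5, 0).

(1.5, 0)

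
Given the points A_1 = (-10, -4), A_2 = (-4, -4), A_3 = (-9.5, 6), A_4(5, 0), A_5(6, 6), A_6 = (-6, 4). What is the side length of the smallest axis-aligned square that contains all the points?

16

The bounding box has width 16 and height 10.
An axis-aligned square enclosing the set must have side ≥ max(width, height).
So the minimum side is max(16, 10) = 16.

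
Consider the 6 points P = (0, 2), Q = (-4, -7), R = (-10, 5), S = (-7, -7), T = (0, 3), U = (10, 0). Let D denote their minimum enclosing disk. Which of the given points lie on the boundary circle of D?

R, S, U

By Welzl's lemma the MEC is supported by two points (diametrically opposite) or three points (on a circumcircle).
The minimum enclosing circle is determined by three boundary points: R, S, U.
Their circumcentre is (-11/30, 31/30) with r² = 48841/450.
The farthest remaining point Q is at distance² 34981/450 ≤ 48841/450.
The points at distance exactly r from the centre are R, S, U — 3 points.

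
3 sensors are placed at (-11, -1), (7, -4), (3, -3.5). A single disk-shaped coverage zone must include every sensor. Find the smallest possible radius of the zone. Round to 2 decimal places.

9.12

Call the three points A, B, C in the order given.
Side lengths²: AB² = 333, AC² = 202.25, BC² = 16.25.
Since AB² = 333 ≥ 202.25 + 16.25 = 218.5, the angle opposite AB is not acute, so the smallest enclosing circle has AB as diameter.
Centre = midpoint of AB = (-2, -2.5), r² = 333/4 = 83.25.
r = √(83.25) ≈ 9.12.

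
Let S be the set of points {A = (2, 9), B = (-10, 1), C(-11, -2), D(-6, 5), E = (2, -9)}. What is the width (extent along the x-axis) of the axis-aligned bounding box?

max x = 2, min x = -11, so width = 13.

13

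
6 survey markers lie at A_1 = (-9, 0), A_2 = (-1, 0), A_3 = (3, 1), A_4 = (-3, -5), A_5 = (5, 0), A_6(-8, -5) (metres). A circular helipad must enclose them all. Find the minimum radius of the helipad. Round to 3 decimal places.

The minimum enclosing circle is determined by three boundary points: A_1, A_5, A_6.
Their circumcentre is (-2, -1.2) with r² = 50.44.
The farthest remaining point A_3 is at distance² 29.84 ≤ 50.44.
r = √(50.44) ≈ 7.102.

7.102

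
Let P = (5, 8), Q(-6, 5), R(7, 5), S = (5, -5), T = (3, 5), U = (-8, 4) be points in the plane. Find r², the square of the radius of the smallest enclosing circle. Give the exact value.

23125/338

The minimum enclosing circle is determined by three boundary points: P, S, U.
Their circumcentre is (-3/26, 1.5) with r² = 23125/338.
The farthest remaining point R is at distance² 21253/338 ≤ 23125/338.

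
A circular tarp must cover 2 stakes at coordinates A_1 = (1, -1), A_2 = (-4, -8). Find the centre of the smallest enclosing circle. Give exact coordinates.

The smallest circle enclosing two points has them as diameter endpoints.
Centre = midpoint = (-1.5, -4.5); r² = |A_1A_2|²/4 = 74/4 = 18.5.
Centre = (-1.5, -4.5).

(-1.5, -4.5)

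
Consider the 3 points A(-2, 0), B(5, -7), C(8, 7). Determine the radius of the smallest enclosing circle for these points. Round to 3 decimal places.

Side lengths²: AB² = 98, AC² = 149, BC² = 205.
Since BC² = 205 < 149 + 98 = 247, the triangle is acute, so the smallest enclosing circle is the circumcircle.
Circumcentre = (179/34, 9/34), r² = 30545/578.
r = √(30545/578) ≈ 7.270.

7.270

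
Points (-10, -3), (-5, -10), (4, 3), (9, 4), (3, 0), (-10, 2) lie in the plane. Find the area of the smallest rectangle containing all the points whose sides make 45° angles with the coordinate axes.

In coordinates u = x + y, v = x − y the rectangle is axis-aligned; the map (x,y)→(u,v) scales areas by 2.
u-values: -13, -15, 7, 13, 3, -8; range = 13 − (-15) = 28.
v-values: -7, 5, 1, 5, 3, -12; range = 5 − (-12) = 17.
Area = (28 × 17) / 2 = 238.

238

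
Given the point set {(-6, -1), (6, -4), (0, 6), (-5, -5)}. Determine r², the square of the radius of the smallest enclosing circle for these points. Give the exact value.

The minimum enclosing circle is determined by three boundary points: (6, -4), (0, 6), (-5, -5).
Their circumcentre is (9/58, -41/58) with r² = 75701/1682.
The farthest remaining point (-6, -1) is at distance² 63869/1682 ≤ 75701/1682.

75701/1682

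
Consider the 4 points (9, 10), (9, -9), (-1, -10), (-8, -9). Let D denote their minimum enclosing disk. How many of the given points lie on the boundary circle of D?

3

By Welzl's lemma the MEC is supported by two points (diametrically opposite) or three points (on a circumcircle).
The farthest pair is (9, 10)–(-8, -9) with squared distance 650. The circle on this segment as diameter has centre (0.5, 0.5) and r² = 650/4 = 162.5.
Check (9, -9): distance² to centre = 162.5 ≤ 162.5, so it lies inside.
All remaining points lie in this disk, and no smaller disk contains both endpoints, so this is the minimum enclosing circle.
The points at distance exactly r from the centre are (9, 10), (9, -9), (-8, -9) — 3 points.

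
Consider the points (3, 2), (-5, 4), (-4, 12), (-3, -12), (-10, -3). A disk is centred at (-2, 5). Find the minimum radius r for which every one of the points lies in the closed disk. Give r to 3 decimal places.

The required radius is the distance from (-2, 5) to the farthest point.
Squared distances: 34, 10, 53, 290, 128.
Maximum is 290, attained at (-3, -12).
r = √290 ≈ 17.029.

17.029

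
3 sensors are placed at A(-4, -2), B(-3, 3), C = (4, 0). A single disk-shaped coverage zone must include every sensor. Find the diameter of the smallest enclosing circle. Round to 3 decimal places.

Side lengths²: AB² = 26, AC² = 68, BC² = 58.
Since AC² = 68 < 58 + 26 = 84, the triangle is acute, so the smallest enclosing circle is the circumcircle.
Circumcentre = (-4/19, -3/19), r² = 6409/361.
Diameter = 2r = 2√(6409/361) ≈ 8.427.

8.427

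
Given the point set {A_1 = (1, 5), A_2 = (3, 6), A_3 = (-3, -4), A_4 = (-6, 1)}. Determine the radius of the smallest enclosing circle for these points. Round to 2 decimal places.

A smallest enclosing disk is always determined by at most three of the input points on its boundary.
The minimum enclosing circle is determined by three boundary points: A_2, A_3, A_4.
Their circumcentre is (-1/6, 1.1) with r² = 15317/450.
The farthest remaining point A_1 is at distance² 7457/450 ≤ 15317/450.
r = √(15317/450) ≈ 5.83.

5.83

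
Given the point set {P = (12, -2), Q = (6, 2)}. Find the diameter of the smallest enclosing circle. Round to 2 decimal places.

The smallest circle enclosing two points has them as diameter endpoints.
Centre = midpoint = (9, 0); r² = |PQ|²/4 = 52/4 = 13.
Diameter = 2r = 2√13 ≈ 7.21.

7.21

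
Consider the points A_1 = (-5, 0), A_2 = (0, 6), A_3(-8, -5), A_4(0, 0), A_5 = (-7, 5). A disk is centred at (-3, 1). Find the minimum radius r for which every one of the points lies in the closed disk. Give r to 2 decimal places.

The required radius is the distance from (-3, 1) to the farthest point.
Squared distances: 5, 34, 61, 10, 32.
Maximum is 61, attained at A_3.
r = √61 ≈ 7.81.

7.81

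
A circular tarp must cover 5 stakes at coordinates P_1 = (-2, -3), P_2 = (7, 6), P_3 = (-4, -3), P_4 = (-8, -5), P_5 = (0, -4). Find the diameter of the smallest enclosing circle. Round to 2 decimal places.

18.60

The minimum enclosing circle of a finite set is fixed by two of the points (as a diameter) or three (as a circumcircle).
The farthest pair is P_2–P_4 with squared distance 346. The circle on this segment as diameter has centre (-0.5, 0.5) and r² = 346/4 = 86.5.
Check P_1: distance² to centre = 14.5 ≤ 86.5, so it lies inside.
All remaining points lie in this disk, and no smaller disk contains both endpoints, so this is the minimum enclosing circle.
Diameter = 2r = 2√(86.5) ≈ 18.60.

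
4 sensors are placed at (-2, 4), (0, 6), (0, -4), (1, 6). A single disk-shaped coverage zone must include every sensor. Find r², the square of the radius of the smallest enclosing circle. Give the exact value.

25.25

The minimum enclosing circle of a finite set is fixed by two of the points (as a diameter) or three (as a circumcircle).
The farthest pair is (0, -4)–(1, 6) with squared distance 101. The circle on this segment as diameter has centre (0.5, 1) and r² = 101/4 = 25.25.
Check (-2, 4): distance² to centre = 15.25 ≤ 25.25, so it lies inside.
All remaining points lie in this disk, and no smaller disk contains both endpoints, so this is the minimum enclosing circle.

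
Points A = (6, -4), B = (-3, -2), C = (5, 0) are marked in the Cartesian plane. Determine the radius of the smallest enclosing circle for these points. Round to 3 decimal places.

4.610

Side lengths²: AB² = 85, AC² = 17, BC² = 68.
Since AB² = 85 ≥ 68 + 17 = 85, the angle opposite AB is not acute, so the smallest enclosing circle has AB as diameter.
Centre = midpoint of AB = (1.5, -3), r² = 85/4 = 21.25.
r = √(21.25) ≈ 4.610.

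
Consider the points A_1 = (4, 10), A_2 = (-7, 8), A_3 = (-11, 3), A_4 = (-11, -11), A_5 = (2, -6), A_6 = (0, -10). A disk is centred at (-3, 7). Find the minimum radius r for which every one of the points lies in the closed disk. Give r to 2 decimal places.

19.70

The required radius is the distance from (-3, 7) to the farthest point.
Squared distances: 58, 17, 80, 388, 194, 298.
Maximum is 388, attained at A_4.
r = √388 ≈ 19.70.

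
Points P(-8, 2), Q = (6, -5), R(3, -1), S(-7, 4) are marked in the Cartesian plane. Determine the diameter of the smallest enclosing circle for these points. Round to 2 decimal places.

15.81

By Welzl's lemma the MEC is supported by two points (diametrically opposite) or three points (on a circumcircle).
The farthest pair is Q–S with squared distance 250. The circle on this segment as diameter has centre (-0.5, -0.5) and r² = 250/4 = 62.5.
Check P: distance² to centre = 62.5 ≤ 62.5, so it lies inside.
All remaining points lie in this disk, and no smaller disk contains both endpoints, so this is the minimum enclosing circle.
Diameter = 2r = 2√(62.5) ≈ 15.81.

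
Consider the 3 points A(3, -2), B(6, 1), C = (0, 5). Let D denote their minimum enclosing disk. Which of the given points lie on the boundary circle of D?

Side lengths²: AB² = 18, AC² = 58, BC² = 52.
Since AC² = 58 < 52 + 18 = 70, the triangle is acute, so the smallest enclosing circle is the circumcircle.
Circumcentre = (2.2, 1.8), r² = 15.08.
The points at distance exactly r from the centre are A, B, C — 3 points.

A, B, C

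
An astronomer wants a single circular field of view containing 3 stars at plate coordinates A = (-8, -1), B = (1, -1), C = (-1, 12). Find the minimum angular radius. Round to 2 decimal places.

Side lengths²: AB² = 81, AC² = 218, BC² = 173.
Since AC² = 218 < 173 + 81 = 254, the triangle is acute, so the smallest enclosing circle is the circumcircle.
Circumcentre = (-3.5, 129/26), r² = 18857/338.
r = √(18857/338) ≈ 7.47.

7.47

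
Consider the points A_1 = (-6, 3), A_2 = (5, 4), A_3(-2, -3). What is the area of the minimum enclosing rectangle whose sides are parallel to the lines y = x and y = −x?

70

In coordinates u = x + y, v = x − y the rectangle is axis-aligned; the map (x,y)→(u,v) scales areas by 2.
u-values: -3, 9, -5; range = 9 − (-5) = 14.
v-values: -9, 1, 1; range = 1 − (-9) = 10.
Area = (14 × 10) / 2 = 70.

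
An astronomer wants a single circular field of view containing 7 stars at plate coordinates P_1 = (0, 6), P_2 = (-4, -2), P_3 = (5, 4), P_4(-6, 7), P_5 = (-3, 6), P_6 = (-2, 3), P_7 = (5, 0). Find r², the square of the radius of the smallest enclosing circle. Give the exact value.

The minimum enclosing circle of a finite set is fixed by two of the points (as a diameter) or three (as a circumcircle).
The farthest pair is P_4–P_7 with squared distance 170. The circle on this segment as diameter has centre (-0.5, 3.5) and r² = 170/4 = 42.5.
Check P_1: distance² to centre = 6.5 ≤ 42.5, so it lies inside.
All remaining points lie in this disk, and no smaller disk contains both endpoints, so this is the minimum enclosing circle.

42.5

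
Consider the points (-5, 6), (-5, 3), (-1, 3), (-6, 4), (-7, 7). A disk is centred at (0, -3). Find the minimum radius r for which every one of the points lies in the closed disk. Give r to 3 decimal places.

12.207

The required radius is the distance from (0, -3) to the farthest point.
Squared distances: 106, 61, 37, 85, 149.
Maximum is 149, attained at (-7, 7).
r = √149 ≈ 12.207.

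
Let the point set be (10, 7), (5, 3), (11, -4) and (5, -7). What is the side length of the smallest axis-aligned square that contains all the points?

The bounding box has width 6 and height 14.
An axis-aligned square enclosing the set must have side ≥ max(width, height).
So the minimum side is max(6, 14) = 14.

14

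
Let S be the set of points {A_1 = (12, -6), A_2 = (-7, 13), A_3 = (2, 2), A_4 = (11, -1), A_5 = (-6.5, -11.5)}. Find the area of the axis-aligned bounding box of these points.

465.5

x ranges over [-7, 12], width 19.
y ranges over [-11.5, 13], height 24.5.
Area = 19 × 24.5 = 465.5.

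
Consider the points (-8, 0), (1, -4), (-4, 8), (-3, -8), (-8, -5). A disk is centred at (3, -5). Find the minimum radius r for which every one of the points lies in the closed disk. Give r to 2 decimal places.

14.76

The required radius is the distance from (3, -5) to the farthest point.
Squared distances: 146, 5, 218, 45, 121.
Maximum is 218, attained at (-4, 8).
r = √218 ≈ 14.76.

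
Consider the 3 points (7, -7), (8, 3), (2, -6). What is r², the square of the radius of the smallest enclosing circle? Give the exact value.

17069/578

Call the three points A, B, C in the order given.
Side lengths²: AB² = 101, AC² = 26, BC² = 117.
Since BC² = 117 < 101 + 26 = 127, the triangle is acute, so the smallest enclosing circle is the circumcircle.
Circumcentre = (185/34, -61/34), r² = 17069/578.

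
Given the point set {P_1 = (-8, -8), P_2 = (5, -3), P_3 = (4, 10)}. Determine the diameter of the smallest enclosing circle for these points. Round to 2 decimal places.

Side lengths²: P_1P_2² = 194, P_1P_3² = 468, P_2P_3² = 170.
Since P_1P_3² = 468 ≥ 194 + 170 = 364, the angle opposite P_1P_3 is not acute, so the smallest enclosing circle has P_1P_3 as diameter.
Centre = midpoint of P_1P_3 = (-2, 1), r² = 468/4 = 117.
Diameter = 2r = 2√117 ≈ 21.63.

21.63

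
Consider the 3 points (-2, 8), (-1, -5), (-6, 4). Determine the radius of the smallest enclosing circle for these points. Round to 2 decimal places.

Call the three points A, B, C in the order given.
Side lengths²: AB² = 170, AC² = 32, BC² = 106.
Since AB² = 170 ≥ 106 + 32 = 138, the angle opposite AB is not acute, so the smallest enclosing circle has AB as diameter.
Centre = midpoint of AB = (-1.5, 1.5), r² = 170/4 = 42.5.
r = √(42.5) ≈ 6.52.

6.52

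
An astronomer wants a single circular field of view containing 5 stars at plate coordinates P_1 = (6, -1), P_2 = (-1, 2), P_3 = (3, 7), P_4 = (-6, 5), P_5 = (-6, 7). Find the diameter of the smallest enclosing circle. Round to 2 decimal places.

14.42

The farthest pair is P_1–P_5 with squared distance 208. The circle on this segment as diameter has centre (0, 3) and r² = 208/4 = 52.
Check P_2: distance² to centre = 2 ≤ 52, so it lies inside.
All remaining points lie in this disk, and no smaller disk contains both endpoints, so this is the minimum enclosing circle.
Diameter = 2r = 2√52 ≈ 14.42.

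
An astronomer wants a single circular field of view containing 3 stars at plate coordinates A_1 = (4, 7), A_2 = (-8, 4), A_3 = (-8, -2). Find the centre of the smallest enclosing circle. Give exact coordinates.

(-2, 2.5)

Side lengths²: A_1A_2² = 153, A_1A_3² = 225, A_2A_3² = 36.
Since A_1A_3² = 225 ≥ 153 + 36 = 189, the angle opposite A_1A_3 is not acute, so the smallest enclosing circle has A_1A_3 as diameter.
Centre = midpoint of A_1A_3 = (-2, 2.5), r² = 225/4 = 56.25.
Centre = (-2, 2.5).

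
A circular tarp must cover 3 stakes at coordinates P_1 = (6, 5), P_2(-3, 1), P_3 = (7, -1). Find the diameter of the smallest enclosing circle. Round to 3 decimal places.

Side lengths²: P_1P_2² = 97, P_1P_3² = 37, P_2P_3² = 104.
Since P_2P_3² = 104 < 97 + 37 = 134, the triangle is acute, so the smallest enclosing circle is the circumcircle.
Circumcentre = (131/58, 75/58), r² = 46657/1682.
Diameter = 2r = 2√(46657/1682) ≈ 10.534.

10.534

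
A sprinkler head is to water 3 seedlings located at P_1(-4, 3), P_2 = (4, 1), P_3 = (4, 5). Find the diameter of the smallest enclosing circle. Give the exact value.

8.5

Side lengths²: P_1P_2² = 68, P_1P_3² = 68, P_2P_3² = 16.
Since P_1P_3² = 68 < 68 + 16 = 84, the triangle is acute, so the smallest enclosing circle is the circumcircle.
Circumcentre = (0.25, 3), r² = 18.0625.
Diameter = 2r = 2√(18.0625) = 8.5.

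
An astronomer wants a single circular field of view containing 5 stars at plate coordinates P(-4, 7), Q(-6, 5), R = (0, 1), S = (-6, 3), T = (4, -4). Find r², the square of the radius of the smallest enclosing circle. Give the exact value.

The minimum enclosing circle is determined by three boundary points: P, Q, T.
Their circumcentre is (-11/38, 49/38) with r² = 33485/722.
The farthest remaining point S is at distance² 25657/722 ≤ 33485/722.

33485/722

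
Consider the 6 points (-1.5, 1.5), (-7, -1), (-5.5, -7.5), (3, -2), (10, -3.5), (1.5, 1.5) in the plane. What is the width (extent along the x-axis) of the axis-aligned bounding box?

17

max x = 10, min x = -7, so width = 17.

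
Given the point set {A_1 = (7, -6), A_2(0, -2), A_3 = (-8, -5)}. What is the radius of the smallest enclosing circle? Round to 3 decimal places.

Side lengths²: A_1A_2² = 65, A_1A_3² = 226, A_2A_3² = 73.
Since A_1A_3² = 226 ≥ 73 + 65 = 138, the angle opposite A_1A_3 is not acute, so the smallest enclosing circle has A_1A_3 as diameter.
Centre = midpoint of A_1A_3 = (-0.5, -5.5), r² = 226/4 = 56.5.
r = √(56.5) ≈ 7.517.

7.517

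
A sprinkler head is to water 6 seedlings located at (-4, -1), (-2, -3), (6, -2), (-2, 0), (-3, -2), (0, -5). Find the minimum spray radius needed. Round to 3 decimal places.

By Welzl's lemma the MEC is supported by two points (diametrically opposite) or three points (on a circumcircle).
The farthest pair is (-4, -1)–(6, -2) with squared distance 101. The circle on this segment as diameter has centre (1, -1.5) and r² = 101/4 = 25.25.
Check (-2, -3): distance² to centre = 11.25 ≤ 25.25, so it lies inside.
All remaining points lie in this disk, and no smaller disk contains both endpoints, so this is the minimum enclosing circle.
r = √(25.25) ≈ 5.025.

5.025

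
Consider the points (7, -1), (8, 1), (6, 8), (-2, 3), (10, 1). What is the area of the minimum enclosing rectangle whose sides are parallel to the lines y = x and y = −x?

In coordinates u = x + y, v = x − y the rectangle is axis-aligned; the map (x,y)→(u,v) scales areas by 2.
u-values: 6, 9, 14, 1, 11; range = 14 − 1 = 13.
v-values: 8, 7, -2, -5, 9; range = 9 − (-5) = 14.
Area = (13 × 14) / 2 = 91.

91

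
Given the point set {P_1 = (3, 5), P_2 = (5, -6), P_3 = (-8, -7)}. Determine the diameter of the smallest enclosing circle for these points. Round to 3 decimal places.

Side lengths²: P_1P_2² = 125, P_1P_3² = 265, P_2P_3² = 170.
Since P_1P_3² = 265 < 170 + 125 = 295, the triangle is acute, so the smallest enclosing circle is the circumcircle.
Circumcentre = (-109/58, -91/58), r² = 112625/1682.
Diameter = 2r = 2√(112625/1682) ≈ 16.366.

16.366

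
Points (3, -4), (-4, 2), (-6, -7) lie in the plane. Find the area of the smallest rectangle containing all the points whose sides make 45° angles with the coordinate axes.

In coordinates u = x + y, v = x − y the rectangle is axis-aligned; the map (x,y)→(u,v) scales areas by 2.
u-values: -1, -2, -13; range = -1 − (-13) = 12.
v-values: 7, -6, 1; range = 7 − (-6) = 13.
Area = (12 × 13) / 2 = 78.

78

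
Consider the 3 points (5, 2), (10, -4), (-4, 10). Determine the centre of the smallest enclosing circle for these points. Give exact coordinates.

Call the three points A, B, C in the order given.
Side lengths²: AB² = 61, AC² = 145, BC² = 392.
Since BC² = 392 ≥ 145 + 61 = 206, the angle opposite BC is not acute, so the smallest enclosing circle has BC as diameter.
Centre = midpoint of BC = (3, 3), r² = 392/4 = 98.
Centre = (3, 3).

(3, 3)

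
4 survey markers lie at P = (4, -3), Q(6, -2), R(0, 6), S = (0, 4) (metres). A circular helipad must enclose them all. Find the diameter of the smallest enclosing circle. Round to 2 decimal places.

10.01

By Welzl's lemma the MEC is supported by two points (diametrically opposite) or three points (on a circumcircle).
The minimum enclosing circle is determined by three boundary points: P, Q, R.
Their circumcentre is (31/11, 41/22) with r² = 12125/484.
The farthest remaining point S is at distance² 6053/484 ≤ 12125/484.
Diameter = 2r = 2√(12125/484) ≈ 10.01.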